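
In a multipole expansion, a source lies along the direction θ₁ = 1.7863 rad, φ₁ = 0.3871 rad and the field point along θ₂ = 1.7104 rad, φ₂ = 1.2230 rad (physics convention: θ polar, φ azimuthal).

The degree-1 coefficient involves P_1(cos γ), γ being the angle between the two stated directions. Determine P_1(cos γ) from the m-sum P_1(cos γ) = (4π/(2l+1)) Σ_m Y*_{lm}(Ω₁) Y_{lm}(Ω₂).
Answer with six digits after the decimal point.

0.678384

Term-by-term m-sum for l=1 (normalisation 4π/3 = 4.188790):
  m=-1: Y*=+0.312530+0.127409i  Y=+0.116608-0.321648i  product +0.077424-0.085668i
  m=+0: Y*=-0.104483-0.000000i  Y=-0.067989+0.000000i  product +0.007104+0.000000i
  m=+1: Y*=-0.312530+0.127409i  Y=-0.116608-0.321648i  product +0.077424+0.085668i
Σ over m = +0.161952+0.000000i; ×(4π/3) → +0.678384+0.000000i. Real part: 0.678384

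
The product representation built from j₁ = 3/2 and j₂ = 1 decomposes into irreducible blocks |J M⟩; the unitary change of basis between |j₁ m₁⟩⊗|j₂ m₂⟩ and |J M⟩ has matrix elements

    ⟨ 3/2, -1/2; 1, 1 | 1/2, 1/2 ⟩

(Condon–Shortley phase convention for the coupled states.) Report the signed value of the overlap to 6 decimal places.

+√(1/6) = +0.408248

√[2·2!1!0!/4! · 1!2!2!0!1!0!] = √(2/3)
  +(−1)^2/∏(2,0,0,0,1,0)! = 1/2  (running 1/2)
⟨..|..⟩ = √(2/3)·(1/2) = +0.408248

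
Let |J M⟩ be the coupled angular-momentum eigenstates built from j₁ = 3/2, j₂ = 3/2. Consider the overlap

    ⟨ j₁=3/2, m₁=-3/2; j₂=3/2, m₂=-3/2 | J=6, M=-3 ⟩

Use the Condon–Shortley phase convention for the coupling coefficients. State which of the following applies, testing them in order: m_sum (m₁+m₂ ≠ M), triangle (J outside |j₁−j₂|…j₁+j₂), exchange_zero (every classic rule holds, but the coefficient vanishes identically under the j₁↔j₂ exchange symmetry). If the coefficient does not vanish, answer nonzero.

triangle

m-sum: m₁+m₂ = -3/2+(-3/2) = -3, M = -3  ✓
triangle: need |j₁−j₂| ≤ J ≤ j₁+j₂, i.e. J ∈ [0, 3]; J = 6 is outside ✗ ⇒ coefficient is 0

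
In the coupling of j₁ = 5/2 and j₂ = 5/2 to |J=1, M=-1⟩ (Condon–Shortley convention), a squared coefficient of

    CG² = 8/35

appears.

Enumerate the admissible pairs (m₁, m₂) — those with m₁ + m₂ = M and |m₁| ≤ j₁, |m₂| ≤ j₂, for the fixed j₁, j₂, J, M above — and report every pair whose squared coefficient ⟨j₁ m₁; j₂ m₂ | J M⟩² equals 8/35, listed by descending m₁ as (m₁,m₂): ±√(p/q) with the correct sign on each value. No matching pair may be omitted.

(1/2,-3/2): −√(8/35); (-3/2,1/2): −√(8/35)

Admissible pairs with m₁+m₂ = M = -1: (-5/2,3/2), (-3/2,1/2), (-1/2,-1/2), (1/2,-3/2), (3/2,-5/2)
  (m₁,m₂)=(3/2,-5/2): CG² = 1/7, CG = +√(1/7)
  (m₁,m₂)=(1/2,-3/2): CG² = 8/35, CG = −√(8/35)   ← matches the target
  (m₁,m₂)=(-1/2,-1/2): CG² = 9/35, CG = +√(9/35)
  (m₁,m₂)=(-3/2,1/2): CG² = 8/35, CG = −√(8/35)   ← matches the target
  (m₁,m₂)=(-5/2,3/2): CG² = 1/7, CG = +√(1/7)
Pairs with CG² = 8/35: (1/2,-3/2): −√(8/35); (-3/2,1/2): −√(8/35)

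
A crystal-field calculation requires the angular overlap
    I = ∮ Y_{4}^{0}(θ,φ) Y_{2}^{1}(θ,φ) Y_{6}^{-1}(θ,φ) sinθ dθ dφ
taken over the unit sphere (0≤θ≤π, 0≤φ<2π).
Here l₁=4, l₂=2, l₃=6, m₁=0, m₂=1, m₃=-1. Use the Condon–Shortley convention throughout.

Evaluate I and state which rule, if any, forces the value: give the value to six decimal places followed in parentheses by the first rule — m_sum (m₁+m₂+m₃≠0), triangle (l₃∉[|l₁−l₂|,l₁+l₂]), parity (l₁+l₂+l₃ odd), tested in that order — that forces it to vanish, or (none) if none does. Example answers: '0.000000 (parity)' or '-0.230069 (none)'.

-0.210395 (none)

Rules hold: Σm=0, L=12 even, 2≤6≤6.
N = 9·5·13 = 585
Δ = 0!·8!·4!/13! = 1/6435
Racah Σ t=0..0: t=0:+1/2304 = 1/2304
⇒ 3j(4 2 6; 0 0 0)² = 5/143, sgn +1
Racah Σ t=0..0: t=0:+1/3456 = 1/3456
⇒ 3j(4 2 6; 0 1 -1)² = 35/1287, sgn -1
4πI² = N·(3j₀)²·(3jₘ)² = 875/1573
I = -1·√(0.556262/4π) = -0.21039467
No selection rule forces the value: the integral is nonzero (none).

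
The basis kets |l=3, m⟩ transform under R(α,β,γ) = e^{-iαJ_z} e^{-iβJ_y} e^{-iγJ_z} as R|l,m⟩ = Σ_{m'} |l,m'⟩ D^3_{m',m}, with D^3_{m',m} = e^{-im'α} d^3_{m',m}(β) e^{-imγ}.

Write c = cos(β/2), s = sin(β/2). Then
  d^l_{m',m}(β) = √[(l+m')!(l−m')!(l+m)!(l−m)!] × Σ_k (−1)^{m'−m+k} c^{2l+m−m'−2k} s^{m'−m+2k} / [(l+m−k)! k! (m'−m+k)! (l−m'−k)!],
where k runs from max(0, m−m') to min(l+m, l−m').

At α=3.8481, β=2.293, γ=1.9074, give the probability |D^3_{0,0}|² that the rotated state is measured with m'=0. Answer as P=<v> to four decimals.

Split into d^3_{0,0}(β=2.2930) × two z-phases.
c=cos(2.293000/2)=0.411680, s=sin(2.293000/2)=0.911329; N=√[6·6·6·6]=36.000000
Admissible k: 0..3 (factorial args all ≥0)
  k=0: (−1)^0·36.0000/(36)·0.4117^6·0.9113^0 = +0.004868
  k=1: (−1)^1·36.0000/(4)·0.4117^4·0.9113^2 = -0.214699
  k=2: (−1)^2·36.0000/(4)·0.4117^2·0.9113^4 = +1.052110
  k=3: (−1)^3·36.0000/(36)·0.4117^0·0.9113^6 = -0.572862
d^3_{0,0}(2.2930) = +0.004868 -0.214699 +1.052110 -0.572862 = +0.269417
|D^3_{0,0}|² = |d^3_{0,0}(β)|² = (+0.269417)² = 0.072586 (the z-rotation phases have unit modulus)

P=0.0726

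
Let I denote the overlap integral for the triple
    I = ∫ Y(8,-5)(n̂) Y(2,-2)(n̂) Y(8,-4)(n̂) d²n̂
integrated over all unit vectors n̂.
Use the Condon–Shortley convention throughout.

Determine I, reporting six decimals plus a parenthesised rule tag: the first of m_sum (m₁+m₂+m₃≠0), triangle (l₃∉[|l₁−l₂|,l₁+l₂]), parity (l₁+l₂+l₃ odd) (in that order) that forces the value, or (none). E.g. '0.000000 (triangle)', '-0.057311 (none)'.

0.000000 (m_sum)

-5 − 2 − 4 = -11 ≠ 0: azimuthal integral kills it; I = 0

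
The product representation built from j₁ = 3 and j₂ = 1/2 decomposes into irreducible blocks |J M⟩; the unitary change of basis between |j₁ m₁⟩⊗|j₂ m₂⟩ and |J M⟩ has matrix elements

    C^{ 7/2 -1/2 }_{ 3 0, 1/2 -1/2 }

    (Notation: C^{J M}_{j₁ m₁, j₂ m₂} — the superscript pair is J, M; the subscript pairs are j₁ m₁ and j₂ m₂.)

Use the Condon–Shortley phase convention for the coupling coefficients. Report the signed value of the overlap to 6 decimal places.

triangle: 0!·6!·1!/8! = 720/40320
(j±m)!: 3!·3!·0!·1!·3!·4! = 5184
prefactor² = (2J+1)·Δ·N² = 5184/7
  k=0: +1/(0!·0!·3!·0!·3!·1!) = 1/36
Σ = 1/36  ⇒  CG² = 5184/7·(1/36)² = 4/7
CG = +√(4/7) = +0.755929

+√(4/7) ≈ +0.755929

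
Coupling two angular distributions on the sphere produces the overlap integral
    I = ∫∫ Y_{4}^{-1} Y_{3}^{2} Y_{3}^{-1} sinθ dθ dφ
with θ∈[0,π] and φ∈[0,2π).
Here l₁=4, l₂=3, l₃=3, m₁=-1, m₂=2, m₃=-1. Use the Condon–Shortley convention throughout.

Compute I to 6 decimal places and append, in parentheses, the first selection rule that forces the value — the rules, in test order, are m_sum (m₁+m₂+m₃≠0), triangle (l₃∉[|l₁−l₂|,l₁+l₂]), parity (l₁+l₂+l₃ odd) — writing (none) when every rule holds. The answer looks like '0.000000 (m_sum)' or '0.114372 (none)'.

0.145070 (none)

m-sum 0 ✓  L=10 even ✓  1≤3≤7 ✓
Π(2lᵢ+1) = 9×7×7 = 441
triangle coeff Δ(4,3,3) = 1/34650
Σ_t [1,3]: t=1:−1/72 t=2:+1/16 t=3:−1/72 = 5/144
(3j)²=2/77 [(4 3 3; 0 0 0)], sign=-1
Σ_t [3,4]: t=3:−1/48 t=4:+1/144 = -1/72
(3j)²=16/693 [(4 3 3; -1 2 -1)], sign=-1
⇒ 4πI² = 32/121
I = (+1)√(32/121/(4π)) = 0.14506992
No selection rule forces the value: the integral is nonzero (none).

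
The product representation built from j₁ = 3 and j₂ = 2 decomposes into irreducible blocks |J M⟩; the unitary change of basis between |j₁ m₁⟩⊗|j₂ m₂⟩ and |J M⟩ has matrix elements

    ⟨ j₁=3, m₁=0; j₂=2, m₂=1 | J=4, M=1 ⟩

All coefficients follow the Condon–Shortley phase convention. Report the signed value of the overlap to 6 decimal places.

−√(3/14) = -0.462910

triangle: 1!·5!·3!/10! = 720/3628800
(j±m)!: 3!·3!·3!·1!·5!·3! = 155520
prefactor² = (2J+1)·Δ·N² = 1944/7
  k=0: +1/(0!·1!·3!·3!·2!·0!) = 1/72
  k=1: −1/(1!·0!·2!·2!·3!·1!) = -1/24
Σ = -1/36  ⇒  CG² = 1944/7·(-1/36)² = 3/14
CG = −√(3/14) = -0.462910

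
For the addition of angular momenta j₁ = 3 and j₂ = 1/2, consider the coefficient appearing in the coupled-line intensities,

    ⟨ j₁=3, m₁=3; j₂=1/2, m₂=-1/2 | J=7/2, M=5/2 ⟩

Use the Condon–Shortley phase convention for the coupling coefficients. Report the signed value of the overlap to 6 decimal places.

+√(1/7) = +0.377964

√[8·0!6!1!/8! · 6!0!0!1!6!1!] = √(518400/7)
  +(−1)^0/∏(0,0,0,0,6,1)! = 1/720  (running 1/720)
⟨..|..⟩ = √(518400/7)·(1/720) = +0.377964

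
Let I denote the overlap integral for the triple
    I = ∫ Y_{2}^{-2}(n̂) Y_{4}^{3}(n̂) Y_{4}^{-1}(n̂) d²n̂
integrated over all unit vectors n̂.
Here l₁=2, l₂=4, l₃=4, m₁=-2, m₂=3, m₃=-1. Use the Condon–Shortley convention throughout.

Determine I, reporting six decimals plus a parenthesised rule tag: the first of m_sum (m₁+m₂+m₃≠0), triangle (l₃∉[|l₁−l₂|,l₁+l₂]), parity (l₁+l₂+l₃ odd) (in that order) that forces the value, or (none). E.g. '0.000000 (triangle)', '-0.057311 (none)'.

Rules hold: Σm=0, L=10 even, 2≤4≤6.
N = 5·9·9 = 405
Δ = 2!·2!·6!/11! = 1/13860
Racah Σ t=0..2: t=0:+1/192 t=1:−1/36 t=2:+1/192 = -5/288
⇒ 3j(2 4 4; 0 0 0)² = 20/693, sgn -1
Racah Σ t=2..2: t=2:+1/480 = 1/480
⇒ 3j(2 4 4; -2 3 -1)² = 3/110, sgn -1
4πI² = N·(3j₀)²·(3jₘ)² = 270/847
I = +1·√(0.318772/4π) = 0.15927046
No selection rule forces the value: the integral is nonzero (none).

0.159270 (none)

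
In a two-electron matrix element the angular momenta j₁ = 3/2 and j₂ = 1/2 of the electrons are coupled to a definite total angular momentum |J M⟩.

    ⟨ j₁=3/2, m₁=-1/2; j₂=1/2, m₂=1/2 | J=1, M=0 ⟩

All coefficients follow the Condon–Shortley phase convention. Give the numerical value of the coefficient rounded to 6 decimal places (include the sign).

−√(1/2) ≈ -0.707107

√[3·1!2!0!/4! · 1!2!1!0!1!1!] = √(1/2)
  +(−1)^1/∏(1,0,1,0,1,0)! = -1  (running -1)
⟨..|..⟩ = √(1/2)·(-1) = -0.707107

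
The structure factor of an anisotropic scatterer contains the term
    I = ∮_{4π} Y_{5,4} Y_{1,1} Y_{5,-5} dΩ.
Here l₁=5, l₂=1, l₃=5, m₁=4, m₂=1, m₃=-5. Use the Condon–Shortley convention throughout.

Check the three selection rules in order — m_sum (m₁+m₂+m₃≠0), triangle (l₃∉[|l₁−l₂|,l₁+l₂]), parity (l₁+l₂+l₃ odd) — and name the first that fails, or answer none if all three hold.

Σmᵢ = 0  ✓
l₃∈[|l₁−l₂|,l₁+l₂]=[4,6], have l₃=5  ✓
Σlᵢ = 11 ⇒ odd  ✗

parity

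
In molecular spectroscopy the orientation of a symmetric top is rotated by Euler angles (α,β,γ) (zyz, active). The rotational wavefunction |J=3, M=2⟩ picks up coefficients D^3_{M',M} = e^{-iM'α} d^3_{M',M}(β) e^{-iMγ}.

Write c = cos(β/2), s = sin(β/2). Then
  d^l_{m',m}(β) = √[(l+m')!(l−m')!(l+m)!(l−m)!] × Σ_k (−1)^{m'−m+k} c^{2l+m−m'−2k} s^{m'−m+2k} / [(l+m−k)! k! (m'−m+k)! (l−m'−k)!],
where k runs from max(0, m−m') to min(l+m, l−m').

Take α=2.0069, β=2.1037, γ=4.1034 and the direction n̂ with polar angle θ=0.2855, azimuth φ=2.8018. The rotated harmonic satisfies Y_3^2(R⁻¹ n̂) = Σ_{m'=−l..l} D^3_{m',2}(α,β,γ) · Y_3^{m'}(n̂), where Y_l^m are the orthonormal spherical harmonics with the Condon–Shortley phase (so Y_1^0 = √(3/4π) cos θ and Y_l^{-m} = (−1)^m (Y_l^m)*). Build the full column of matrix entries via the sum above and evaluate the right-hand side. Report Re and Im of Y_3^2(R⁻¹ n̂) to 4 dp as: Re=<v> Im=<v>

Need the full column D^3_{m',2} for m'=−3..3 at α=2.0069, β=2.1037, γ=4.1034.
cos(β/2)=0.495965, sin(β/2)=0.868342
d^3_{-3,2}: single k=5 term ⇒ +0.599766;  D = -0.346189-0.489768i
d^3_{-2,2}: k∈[4..5] ⇒ +0.699257 -0.428692 = +0.270564;  D = -0.134295+0.234883i
d^3_{-1,2}: k∈[3..4] ⇒ +0.505193 -0.774294 = -0.269102;  D = -0.268169-0.022386i
d^3_{0,2}: k∈[2..3] ⇒ +0.249890 -0.765997 = -0.516108;  D = +0.178338+0.484317i
d^3_{1,2}: k∈[1..2] ⇒ +0.082404 -0.505193 = -0.422789;  D = +0.297901-0.300008i
d^3_{2,2}: k∈[0..1] ⇒ +0.014884 -0.228117 = -0.213233;  D = -0.200613-0.072269i
d^3_{3,2}: single k=0 term ⇒ -0.063830;  D = +0.005758+0.063570i
Y_3^{m'}(θ=0.2855,φ=2.8018) and Σ D·Y over m':
  (-0.3462-0.4898i)·(-0.0049-0.0079i)  (-0.1343+0.2349i)·(+0.0605+0.0489i)  (-0.2682-0.0224i)·(-0.3092-0.1093i)  (+0.1783+0.4843i)·(+0.5741+0.0000i)  (+0.2979-0.3000i)·(+0.3092-0.1093i)  (-0.2006-0.0723i)·(+0.0605-0.0489i)  (+0.0058+0.0636i)·(+0.0049-0.0079i)
Y_3^2(R⁻¹ n̂) = +0.205250+0.207448i

Re=0.2052 Im=0.2074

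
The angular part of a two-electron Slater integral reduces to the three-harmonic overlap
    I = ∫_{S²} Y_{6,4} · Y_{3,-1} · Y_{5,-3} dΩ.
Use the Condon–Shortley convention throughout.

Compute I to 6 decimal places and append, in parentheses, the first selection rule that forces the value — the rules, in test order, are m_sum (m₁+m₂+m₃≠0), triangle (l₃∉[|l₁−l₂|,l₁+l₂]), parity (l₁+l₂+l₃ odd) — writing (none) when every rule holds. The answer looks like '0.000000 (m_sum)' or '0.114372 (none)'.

Rules hold: Σm=0, L=14 even, 3≤5≤9.
N = 13·7·11 = 1001
Δ = 4!·8!·2!/15! = 1/675675
Racah Σ t=1..3: t=1:−1/8640 t=2:+1/2304 t=3:−1/8640 = 7/34560
⇒ 3j(6 3 5; 0 0 0)² = 7/429, sgn -1
Racah Σ t=0..2: t=0:+1/69120 t=1:−1/30240 t=2:+1/322560 = -1/64512
⇒ 3j(6 3 5; 4 -1 -3)² = 10/1001, sgn -1
4πI² = N·(3j₀)²·(3jₘ)² = 70/429
I = +1·√(0.16317/4π) = 0.11395029
No selection rule forces the value: the integral is nonzero (none).

0.113950 (none)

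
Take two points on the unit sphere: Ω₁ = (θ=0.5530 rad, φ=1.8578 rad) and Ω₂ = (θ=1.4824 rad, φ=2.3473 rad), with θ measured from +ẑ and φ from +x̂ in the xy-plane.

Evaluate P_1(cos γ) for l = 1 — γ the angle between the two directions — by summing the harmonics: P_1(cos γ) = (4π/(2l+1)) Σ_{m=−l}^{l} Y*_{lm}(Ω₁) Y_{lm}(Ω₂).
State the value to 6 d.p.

Summing Y*_{l m}(θ₁,φ₁)·Y_{l m}(θ₂,φ₂) over m ∈ [−1, 1]; prefactor 4π/(2·1+1) = 4.188790:
  term(m=-1) = +0.055118-0.029364i   from Y*(Ω₁)=-0.051370+0.174045i, Y(Ω₂)=-0.241173-0.245502i
  term(m=+0) = +0.017934+0.000000i   from Y*(Ω₁)=+0.415778-0.000000i, Y(Ω₂)=+0.043134+0.000000i
  term(m=+1) = +0.055118+0.029364i   from Y*(Ω₁)=+0.051370+0.174045i, Y(Ω₂)=+0.241173-0.245502i
Total Σ_m = +0.128170+0.000000i. Multiply by 4.188790: +0.536875+0.000000i. P_1(cos γ) = 0.536875

0.536875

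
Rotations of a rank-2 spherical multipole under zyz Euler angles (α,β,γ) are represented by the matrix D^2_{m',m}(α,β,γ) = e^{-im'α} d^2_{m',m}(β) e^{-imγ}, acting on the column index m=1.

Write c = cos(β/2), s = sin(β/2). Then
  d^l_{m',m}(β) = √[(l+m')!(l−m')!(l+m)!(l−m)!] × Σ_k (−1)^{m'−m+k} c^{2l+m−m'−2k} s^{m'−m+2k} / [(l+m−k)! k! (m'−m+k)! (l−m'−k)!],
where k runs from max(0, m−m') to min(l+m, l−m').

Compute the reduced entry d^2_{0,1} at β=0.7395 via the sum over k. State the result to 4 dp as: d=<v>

d=0.6098

d^2_{0,1}(β=0.7395) via the finite sum:
With c≡cos(β/2)=0.932418 and s≡sin(β/2)=0.361382, N=[2·2·6·1]^{1/2}=4.898979
k∈{1,2} keeps every argument non-negative
  k=1: (−1)^0·4.8990/(2)·0.9324^3·0.3614^1 = +0.717586
  k=2: (−1)^1·4.8990/(2)·0.9324^1·0.3614^3 = -0.107792
d^2_{0,1}(0.7395) = +0.717586 -0.107792 = +0.609794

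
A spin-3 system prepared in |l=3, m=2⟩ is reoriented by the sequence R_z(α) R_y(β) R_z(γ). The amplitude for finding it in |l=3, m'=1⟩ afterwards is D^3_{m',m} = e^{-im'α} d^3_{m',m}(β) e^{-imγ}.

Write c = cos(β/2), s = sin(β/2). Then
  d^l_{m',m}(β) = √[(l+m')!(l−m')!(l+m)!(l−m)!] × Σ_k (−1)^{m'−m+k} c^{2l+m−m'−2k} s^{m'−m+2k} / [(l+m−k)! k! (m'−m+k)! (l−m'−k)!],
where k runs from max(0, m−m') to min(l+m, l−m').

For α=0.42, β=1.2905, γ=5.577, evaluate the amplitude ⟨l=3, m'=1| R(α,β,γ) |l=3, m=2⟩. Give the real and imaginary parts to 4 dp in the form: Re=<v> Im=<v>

D^3_{1,2}(0.4200,1.2905,5.5770) = e^{-i·1·0.4200}·d^3_{1,2}(1.2905)·e^{-i·2·5.5770}. Compute d first:
Half-angle: c=0.798949, s=0.601398. N=√(24·2·120·1)=75.894664
k∈{1,2} keeps every argument non-negative
  k=1: (−1)^0·75.8947/(24)·0.7989^5·0.6014^1 = +0.619097
  k=2: (−1)^1·75.8947/(12)·0.7989^3·0.6014^3 = -0.701575
d^3_{1,2}(1.2905) = +0.619097 -0.701575 = -0.082478
Phases: e^{-i·(1)·0.4200}=+0.913089-0.407760i, e^{-i·(2)·5.5770}=+0.157764+0.987477i ⇒ D=-0.045091-0.069061i

Re=-0.0451 Im=-0.0691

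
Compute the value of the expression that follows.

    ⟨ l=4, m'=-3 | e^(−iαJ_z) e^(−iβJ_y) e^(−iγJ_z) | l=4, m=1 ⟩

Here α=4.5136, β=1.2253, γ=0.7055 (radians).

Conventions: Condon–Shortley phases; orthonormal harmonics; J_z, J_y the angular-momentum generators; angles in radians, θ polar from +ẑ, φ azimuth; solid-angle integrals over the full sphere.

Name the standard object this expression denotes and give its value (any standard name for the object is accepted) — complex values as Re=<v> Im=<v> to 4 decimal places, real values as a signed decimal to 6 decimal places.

This is a Wigner D-matrix element — the rotation-matrix element ⟨l m'| R(α,β,γ) |l m⟩ in the angular-momentum basis.
Split into d^4_{-3,1}(β=1.2253) × two z-phases.
Half-angle: c=0.818127, s=0.575038. N=√(1·5040·120·6)=1904.940944
k∈{4,5} keeps every argument non-negative
  k=4: (−1)^0·1904.9409/(144)·0.8181^4·0.5750^4 = +0.648017
  k=5: (−1)^1·1904.9409/(240)·0.8181^2·0.5750^6 = -0.192083
d^4_{-3,1}(1.2253) = +0.648017 -0.192083 = +0.455935
Phases: e^{-i·(-3)·4.5136}=+0.561640+0.827382i, e^{-i·(1)·0.7055}=+0.761287-0.648415i ⇒ D=+0.439546+0.121142i

Wigner D-matrix element, Re=0.4395 Im=0.1211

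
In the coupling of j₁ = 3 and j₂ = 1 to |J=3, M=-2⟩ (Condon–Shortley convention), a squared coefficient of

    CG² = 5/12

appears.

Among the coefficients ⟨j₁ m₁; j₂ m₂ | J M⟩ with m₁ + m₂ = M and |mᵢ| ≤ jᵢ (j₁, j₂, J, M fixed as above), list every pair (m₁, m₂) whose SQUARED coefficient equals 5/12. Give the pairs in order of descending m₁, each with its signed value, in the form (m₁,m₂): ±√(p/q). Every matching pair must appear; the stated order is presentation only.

(-1,-1): +√(5/12)

Admissible pairs with m₁+m₂ = M = -2: (-3,1), (-2,0), (-1,-1)
  (m₁,m₂)=(-1,-1): CG² = 5/12, CG = +√(5/12)   ← matches the target
  (m₁,m₂)=(-2,0): CG² = 1/3, CG = −√(1/3)
  (m₁,m₂)=(-3,1): CG² = 1/4, CG = −√(1/4)
Pairs with CG² = 5/12: (-1,-1): +√(5/12)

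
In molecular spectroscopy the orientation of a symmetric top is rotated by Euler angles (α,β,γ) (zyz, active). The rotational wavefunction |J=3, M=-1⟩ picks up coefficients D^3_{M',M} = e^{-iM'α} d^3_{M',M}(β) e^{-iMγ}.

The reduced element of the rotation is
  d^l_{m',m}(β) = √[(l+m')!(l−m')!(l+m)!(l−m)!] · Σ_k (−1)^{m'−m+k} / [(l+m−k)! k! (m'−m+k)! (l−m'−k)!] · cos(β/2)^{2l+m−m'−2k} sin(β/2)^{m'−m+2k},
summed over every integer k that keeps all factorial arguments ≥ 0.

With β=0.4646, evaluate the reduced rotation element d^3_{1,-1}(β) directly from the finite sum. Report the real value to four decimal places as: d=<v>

d^3_{1,-1}(β=0.4646) via the finite sum:
c=cos(0.464600/2)=0.973139, s=sin(0.464600/2)=0.230216; N=√[24·2·2·24]=48.000000
k∈{0,1,2} keeps every argument non-negative
  k=0: (−1)^2·48.0000/(8)·0.9731^4·0.2302^2 = +0.285183
  k=1: (−1)^3·48.0000/(6)·0.9731^2·0.2302^4 = -0.021281
  k=2: (−1)^4·48.0000/(48)·0.9731^0·0.2302^6 = +0.000149
d^3_{1,-1}(0.4646) = +0.285183 -0.021281 +0.000149 = +0.264051

d=0.2641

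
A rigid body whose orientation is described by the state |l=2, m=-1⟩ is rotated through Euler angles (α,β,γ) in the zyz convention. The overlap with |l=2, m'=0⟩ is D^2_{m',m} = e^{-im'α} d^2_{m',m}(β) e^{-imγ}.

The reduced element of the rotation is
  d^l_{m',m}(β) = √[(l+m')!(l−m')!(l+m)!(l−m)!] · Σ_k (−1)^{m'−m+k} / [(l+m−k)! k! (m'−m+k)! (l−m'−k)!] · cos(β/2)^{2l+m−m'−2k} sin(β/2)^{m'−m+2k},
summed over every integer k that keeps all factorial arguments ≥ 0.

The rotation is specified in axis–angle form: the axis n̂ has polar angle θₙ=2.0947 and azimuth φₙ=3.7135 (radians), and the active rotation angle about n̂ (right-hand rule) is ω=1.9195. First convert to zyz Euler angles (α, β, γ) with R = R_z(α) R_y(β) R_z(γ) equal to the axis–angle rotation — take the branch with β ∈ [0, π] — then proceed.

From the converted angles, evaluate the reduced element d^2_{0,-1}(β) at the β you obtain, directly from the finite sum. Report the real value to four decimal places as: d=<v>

Axis–angle → zyz. n̂ = (sinθₙcosφₙ, sinθₙsinφₙ, cosθₙ) = (-0.728087, -0.468642, -0.500264), ω = 1.9195.
R = I cosω + sinω [n̂]ₓ + (1−cosω) n̂n̂ᵀ gives
  R = [+0.369558, +0.927954, +0.048250; -0.012359, -0.047013, +0.998818; +0.929125, -0.369718, -0.005906]
β = atan2(√(R₁₃²+R₂₃²), R₃₃) = 1.576702; α = atan2(R₂₃, R₁₃) mod 2π = 1.522527; γ = atan2(R₃₂, −R₃₁) mod 2π = 3.520305
d^2_{0,-1}(β=1.5767) via the finite sum:
With c≡cos(β/2)=0.705016 and s≡sin(β/2)=0.709192, N=[2·2·1·6]^{1/2}=4.898979
The bounds max(0,m−m')=0 and min(l+m,l−m')=1 give 2 terms
  k=0: (−1)^1·4.8990/(2)·0.7050^3·0.7092^1 = -0.608745
  k=1: (−1)^2·4.8990/(2)·0.7050^1·0.7092^3 = +0.615978
d^2_{0,-1}(1.5767) = -0.608745 +0.615978 = +0.007233

d=0.0072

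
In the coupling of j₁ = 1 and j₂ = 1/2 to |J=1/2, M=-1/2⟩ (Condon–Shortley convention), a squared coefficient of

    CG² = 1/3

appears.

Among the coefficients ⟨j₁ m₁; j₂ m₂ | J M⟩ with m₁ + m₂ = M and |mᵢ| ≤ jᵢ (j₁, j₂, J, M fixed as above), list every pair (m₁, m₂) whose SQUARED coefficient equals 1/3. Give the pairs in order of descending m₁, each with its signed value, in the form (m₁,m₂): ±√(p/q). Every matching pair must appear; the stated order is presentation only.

Admissible pairs with m₁+m₂ = M = -1/2: (-1,1/2), (0,-1/2)
  (m₁,m₂)=(0,-1/2): CG² = 1/3, CG = +√(1/3)   ← matches the target
  (m₁,m₂)=(-1,1/2): CG² = 2/3, CG = −√(2/3)
Pairs with CG² = 1/3: (0,-1/2): +√(1/3)

(0,-1/2): +√(1/3)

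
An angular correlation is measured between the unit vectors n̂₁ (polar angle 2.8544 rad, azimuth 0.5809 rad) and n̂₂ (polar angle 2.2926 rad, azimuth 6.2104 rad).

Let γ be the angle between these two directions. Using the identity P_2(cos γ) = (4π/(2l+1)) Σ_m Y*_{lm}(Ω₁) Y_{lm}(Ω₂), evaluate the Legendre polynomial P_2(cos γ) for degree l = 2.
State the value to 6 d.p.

Expand P_2 via completeness: Σ_{m} conj(Y_{2,m}) at Ω₁ times Y_{2,m} at Ω₂ —
  term(m=-2) = (0.001756, 0.006513)   from Y*(Ω₁)=(0.012326, 0.028437), Y(Ω₂)=(0.215334, 0.031570)
  term(m=-1) = (0.063835, 0.048900)   from Y*(Ω₁)=(-0.175445, -0.115172), Y(Ω₂)=(-0.382140, -0.027863)
  term(m=+0) = (0.054203, 0.000000)   from Y*(Ω₁)=(0.554865, -0.000000), Y(Ω₂)=(0.097686, 0.000000)
  term(m=+1) = (0.063835, -0.048900)   from Y*(Ω₁)=(0.175445, -0.115172), Y(Ω₂)=(0.382140, -0.027863)
  term(m=+2) = (0.001756, -0.006513)   from Y*(Ω₁)=(0.012326, -0.028437), Y(Ω₂)=(0.215334, -0.031570)
Accumulated sum (0.185386, -0.000000); after 4π/(2l+1) scaling, (0.465927, -0.000000) ⇒ P_2 = 0.465927

0.465927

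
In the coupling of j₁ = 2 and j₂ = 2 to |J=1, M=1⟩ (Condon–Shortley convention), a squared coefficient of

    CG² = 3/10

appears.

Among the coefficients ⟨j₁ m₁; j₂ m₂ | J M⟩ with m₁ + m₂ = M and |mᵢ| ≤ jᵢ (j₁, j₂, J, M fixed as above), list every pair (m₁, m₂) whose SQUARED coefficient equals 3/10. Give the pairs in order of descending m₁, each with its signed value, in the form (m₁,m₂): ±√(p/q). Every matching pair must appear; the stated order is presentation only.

Admissible pairs with m₁+m₂ = M = 1: (-1,2), (0,1), (1,0), (2,-1)
  (m₁,m₂)=(2,-1): CG² = 1/5, CG = +√(1/5)
  (m₁,m₂)=(1,0): CG² = 3/10, CG = −√(3/10)   ← matches the target
  (m₁,m₂)=(0,1): CG² = 3/10, CG = +√(3/10)   ← matches the target
  (m₁,m₂)=(-1,2): CG² = 1/5, CG = −√(1/5)
Pairs with CG² = 3/10: (1,0): −√(3/10); (0,1): +√(3/10)

(1,0): −√(3/10); (0,1): +√(3/10)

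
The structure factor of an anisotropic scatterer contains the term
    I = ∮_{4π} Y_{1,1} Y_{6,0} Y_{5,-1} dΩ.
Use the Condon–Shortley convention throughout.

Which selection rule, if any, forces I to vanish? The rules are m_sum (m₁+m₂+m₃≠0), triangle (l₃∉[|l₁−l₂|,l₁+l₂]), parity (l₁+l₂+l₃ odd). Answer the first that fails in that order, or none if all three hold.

none

m₁+m₂+m₃ = 1 + 0 − 1 = 0  ✓
triangle: |1−6|=5 ≤ l₃=5 ≤ 1+6=7  ✓
parity: l₁+l₂+l₃ = 12 is even  ✓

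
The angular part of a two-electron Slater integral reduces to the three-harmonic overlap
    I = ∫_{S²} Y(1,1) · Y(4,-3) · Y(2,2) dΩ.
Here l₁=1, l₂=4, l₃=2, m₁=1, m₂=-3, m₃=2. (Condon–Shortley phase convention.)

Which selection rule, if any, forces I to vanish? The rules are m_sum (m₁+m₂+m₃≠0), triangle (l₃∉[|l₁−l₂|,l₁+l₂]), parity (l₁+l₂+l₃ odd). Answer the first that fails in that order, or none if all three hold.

triangle

m₁+m₂+m₃ = 1 − 3 + 2 = 0  ✓
triangle: need |l₁−l₂| ≤ l₃ ≤ l₁+l₂ = [3,5]; l₃=2 is outside  ✗
parity: l₁+l₂+l₃ = 7 is odd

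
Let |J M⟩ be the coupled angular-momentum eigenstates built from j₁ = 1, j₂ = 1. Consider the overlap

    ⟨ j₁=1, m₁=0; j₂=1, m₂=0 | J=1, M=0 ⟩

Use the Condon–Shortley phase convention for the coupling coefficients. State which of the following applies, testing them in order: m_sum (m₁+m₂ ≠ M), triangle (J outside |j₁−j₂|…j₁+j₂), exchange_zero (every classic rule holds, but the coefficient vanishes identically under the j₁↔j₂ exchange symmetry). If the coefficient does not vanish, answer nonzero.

exchange_zero

m-sum: m₁+m₂ = 0+0 = 0, M = 0  ✓
triangle: |j₁−j₂| = 0 ≤ J = 1 ≤ j₁+j₂ = 2  ✓
exchange: j₁=j₂ and m₁=m₂, and (−1)^(j₁+j₂−J) = (−1)^1 = −1 forces ⟨j₁m₁;j₂m₂|JM⟩ = −⟨j₂m₂;j₁m₁|JM⟩ = −⟨j₁m₁;j₂m₂|JM⟩ ⇒ the coefficient vanishes identically
Racah sum check: Σ_k collapses to 0 ⇒ CG = 0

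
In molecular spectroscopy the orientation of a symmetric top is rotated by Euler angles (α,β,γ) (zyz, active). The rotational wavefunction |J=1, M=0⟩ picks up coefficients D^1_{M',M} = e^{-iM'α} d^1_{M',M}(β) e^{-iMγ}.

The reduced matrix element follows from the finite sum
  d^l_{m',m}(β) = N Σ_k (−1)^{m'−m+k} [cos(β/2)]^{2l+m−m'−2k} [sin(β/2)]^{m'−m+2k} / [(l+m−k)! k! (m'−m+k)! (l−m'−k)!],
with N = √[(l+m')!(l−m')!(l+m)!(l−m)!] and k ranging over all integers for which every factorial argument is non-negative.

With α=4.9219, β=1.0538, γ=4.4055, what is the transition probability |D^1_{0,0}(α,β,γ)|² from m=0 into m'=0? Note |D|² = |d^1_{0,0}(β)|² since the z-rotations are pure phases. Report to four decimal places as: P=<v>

P=0.2443

First d^1_{0,0}(β=1.0538), then the phase factors e^{-i(0)α} and e^{-i(0)γ}:
Half-angle: c=0.864370, s=0.502856. N=√(1·1·1·1)=1.000000
k: max(0,(0)−(0))=0 … min(1+(0),1−(0))=1
  k=0: (−1)^0·1.0000/(1)·0.8644^2·0.5029^0 = +0.747136
  k=1: (−1)^1·1.0000/(1)·0.8644^0·0.5029^2 = -0.252864
d^1_{0,0}(1.0538) = +0.747136 -0.252864 = +0.494271
|D^1_{0,0}|² = |d^1_{0,0}(β)|² = (+0.494271)² = 0.244304 (the z-rotation phases have unit modulus)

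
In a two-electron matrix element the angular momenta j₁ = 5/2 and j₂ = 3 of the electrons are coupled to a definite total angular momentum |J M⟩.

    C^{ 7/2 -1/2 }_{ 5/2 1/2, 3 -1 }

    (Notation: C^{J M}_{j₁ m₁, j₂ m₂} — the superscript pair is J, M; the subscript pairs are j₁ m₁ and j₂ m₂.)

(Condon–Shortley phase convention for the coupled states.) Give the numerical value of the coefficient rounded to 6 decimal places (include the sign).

j₁+j₂−J=2  J+j₁−j₂=3  J−j₁+j₂=4  j₁+j₂+J+1=10
(j₁±m₁, j₂±m₂, J±M) = (3,2,2,4,3,4)
P² = 9216/175
sum k=0..2:
  [0] +1/16 = 1/16
  [1] −1/12 = -1/12
  [2] +1/288 = 1/288
S = -5/288
C² = P²·S² = 1/63 ; C = -0.125988

-0.125988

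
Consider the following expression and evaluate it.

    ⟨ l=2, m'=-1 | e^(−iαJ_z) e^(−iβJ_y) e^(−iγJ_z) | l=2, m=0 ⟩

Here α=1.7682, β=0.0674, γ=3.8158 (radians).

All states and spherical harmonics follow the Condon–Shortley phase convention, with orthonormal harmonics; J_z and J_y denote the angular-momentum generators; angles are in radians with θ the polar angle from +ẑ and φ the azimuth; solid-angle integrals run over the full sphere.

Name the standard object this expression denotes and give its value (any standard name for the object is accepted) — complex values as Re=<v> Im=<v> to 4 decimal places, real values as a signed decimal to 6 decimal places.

This is a Wigner D-matrix element — the rotation-matrix element ⟨l m'| R(α,β,γ) |l m⟩ in the angular-momentum basis.
First d^2_{-1,0}(β=0.0674), then the phase factors e^{-i(-1)α} and e^{-i(0)γ}:
Half-angle: c=0.999432, s=0.033694. N=√(1·6·2·2)=4.898979
k: max(0,(0)−(-1))=1 … min(2+(0),2−(-1))=2
  k=1: (−1)^0·4.8990/(2)·0.9994^3·0.0337^1 = +0.082392
  k=2: (−1)^1·4.8990/(2)·0.9994^1·0.0337^3 = -0.000094
d^2_{-1,0}(0.0674) = +0.082392 -0.000094 = +0.082298
Phases: e^{-i·(-1)·1.7682}=-0.196124+0.980579i, e^{-i·(0)·3.8158}=+1.000000+0.000000i ⇒ D=-0.016141+0.080700i

Wigner D-matrix element, Re=-0.0161 Im=0.0807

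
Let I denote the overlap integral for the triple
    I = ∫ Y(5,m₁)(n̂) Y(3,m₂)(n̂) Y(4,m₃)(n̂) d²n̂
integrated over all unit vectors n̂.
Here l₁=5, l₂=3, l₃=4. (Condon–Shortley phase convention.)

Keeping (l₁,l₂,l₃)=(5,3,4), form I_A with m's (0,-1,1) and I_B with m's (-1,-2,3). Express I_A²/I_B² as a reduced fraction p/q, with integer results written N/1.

Shared (l₁,l₂,l₃)=(5,3,4): N and (l;000)² cancel in I_A²/I_B².
A: Δ = 4!·6!·2!/13! = 1/180180; Racah Σ t=0..2: t=0:+1/5760 t=1:−1/288 t=2:+1/288 = 1/5760; ⇒ 3j(5 3 4; 0 -1 1)² = 1/12012, sgn -1
B: Δ = 4!·6!·2!/13! = 1/180180; Racah Σ t=0..1: t=0:+1/17280 t=1:−1/1440 = -11/17280; ⇒ 3j(5 3 4; -1 -2 3)² = 11/468, sgn +1
I_A²/I_B² = (1/12012)/(11/468) = 3/847

3/847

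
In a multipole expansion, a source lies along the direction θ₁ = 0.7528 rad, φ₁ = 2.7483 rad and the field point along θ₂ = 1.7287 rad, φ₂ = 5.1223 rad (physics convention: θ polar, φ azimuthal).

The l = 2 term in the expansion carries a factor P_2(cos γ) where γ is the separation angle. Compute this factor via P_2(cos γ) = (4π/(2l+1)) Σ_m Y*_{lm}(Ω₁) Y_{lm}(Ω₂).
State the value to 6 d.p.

0.041089

Addition theorem: P_2(cos γ) = (4π/5) Σ_m Y*_{lm}(Ω₁) Y_{lm}(Ω₂), m = −2…2:
  m=-2: (+0.127519-0.127823i) × (-0.257057+0.275394i) = +0.002422+0.067976i  (running Σ = +0.002422+0.067976i)
  m=-1: (-0.356025+0.147718i) × (-0.047812-0.110032i) = +0.033276+0.032111i  (running Σ = +0.035698+0.100087i)
  m=0: (+0.188517-0.000000i) × (-0.291995+0.000000i) = -0.055046+0.000000i  (running Σ = -0.019349+0.100087i)
  m=1: (+0.356025+0.147718i) × (+0.047812-0.110032i) = +0.033276-0.032111i  (running Σ = +0.013927+0.067976i)
  m=2: (+0.127519+0.127823i) × (-0.257057-0.275394i) = +0.002422-0.067976i  (running Σ = +0.016349+0.000000i)
Accumulated sum +0.016349+0.000000i; after 4π/(2l+1) scaling, +0.041089+0.000000i ⇒ P_2 = 0.041089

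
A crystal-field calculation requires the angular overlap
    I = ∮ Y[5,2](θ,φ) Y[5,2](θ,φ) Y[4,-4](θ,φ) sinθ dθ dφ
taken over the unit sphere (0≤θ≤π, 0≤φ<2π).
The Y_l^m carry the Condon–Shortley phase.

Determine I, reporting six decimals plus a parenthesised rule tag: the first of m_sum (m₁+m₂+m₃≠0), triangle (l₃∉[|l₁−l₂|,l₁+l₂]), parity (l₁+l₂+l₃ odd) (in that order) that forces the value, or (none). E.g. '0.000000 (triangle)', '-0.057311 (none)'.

Checks pass: Σm=0; 14 even; l₃=4∈[0,10].
(2·5+1)(2·5+1)(2·4+1) = 1089
Δ: 6! 4! 4! / 15! → 1/3153150
sum: t=1:−1/69120 t=2:+1/1728 t=3:−1/576 t=4:+1/1728 t=5:−1/69120 = -7/11520
3j²(5 5 4; 0 0 0) = Δ·Π!·Σ² = 2/143  (sign -1)
sum: t=3:−1/20736 = -1/20736
3j²(5 5 4; 2 2 -4) = Δ·Π!·Σ² = 35/1287  (sign -1)
combine: 4πI² = 1089·2/143·35/1287 = 70/169
take √, sign +1: I = 0.18155187
No selection rule forces the value: the integral is nonzero (none).

0.181552 (none)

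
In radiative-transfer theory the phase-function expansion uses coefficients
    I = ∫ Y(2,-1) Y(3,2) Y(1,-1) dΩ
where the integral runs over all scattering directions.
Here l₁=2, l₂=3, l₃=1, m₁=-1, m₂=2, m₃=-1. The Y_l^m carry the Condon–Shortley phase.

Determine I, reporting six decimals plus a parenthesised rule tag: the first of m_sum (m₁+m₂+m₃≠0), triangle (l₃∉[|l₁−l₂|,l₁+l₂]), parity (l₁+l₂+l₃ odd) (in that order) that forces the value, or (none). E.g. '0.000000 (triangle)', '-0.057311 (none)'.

Checks pass: Σm=0; 6 even; l₃=1∈[1,5].
(2·2+1)(2·3+1)(2·1+1) = 105
Δ: 4! 0! 2! / 7! → 1/105
sum: t=2:+1/4 = 1/4
3j²(2 3 1; 0 0 0) = Δ·Π!·Σ² = 3/35  (sign -1)
sum: t=3:−1/12 = -1/12
3j²(2 3 1; -1 2 -1) = Δ·Π!·Σ² = 2/21  (sign -1)
combine: 4πI² = 105·3/35·2/21 = 6/7
take √, sign +1: I = 0.26116903
No selection rule forces the value: the integral is nonzero (none).

0.261169 (none)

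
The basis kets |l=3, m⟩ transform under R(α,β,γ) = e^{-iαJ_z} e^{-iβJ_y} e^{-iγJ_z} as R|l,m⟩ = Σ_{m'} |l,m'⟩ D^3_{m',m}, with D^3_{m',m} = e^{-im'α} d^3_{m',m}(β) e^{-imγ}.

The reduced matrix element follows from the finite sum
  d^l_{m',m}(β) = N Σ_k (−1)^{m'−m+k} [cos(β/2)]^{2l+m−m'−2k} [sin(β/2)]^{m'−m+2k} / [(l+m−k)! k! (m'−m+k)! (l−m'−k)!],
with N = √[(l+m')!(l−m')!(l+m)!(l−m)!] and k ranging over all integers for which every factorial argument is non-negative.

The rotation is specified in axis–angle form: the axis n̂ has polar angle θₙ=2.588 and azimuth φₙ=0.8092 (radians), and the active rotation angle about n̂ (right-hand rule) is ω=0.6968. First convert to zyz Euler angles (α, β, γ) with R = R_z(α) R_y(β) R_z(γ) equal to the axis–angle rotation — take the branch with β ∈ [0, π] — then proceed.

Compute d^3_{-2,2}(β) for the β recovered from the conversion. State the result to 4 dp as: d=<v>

Axis–angle → zyz. n̂ = (sinθₙcosφₙ, sinθₙsinφₙ, cosθₙ) = (+0.362806, +0.380501, -0.850641), ω = 0.6968.
R = I cosω + sinω [n̂]ₓ + (1−cosω) n̂n̂ᵀ gives
  R = [+0.797582, +0.578092, +0.172254; -0.513734, +0.800648, -0.308284; -0.316132, +0.157389, +0.935569]
β = atan2(√(R₁₃²+R₂₃²), R₃₃) = 0.360930; α = atan2(R₂₃, R₁₃) mod 2π = 5.221926; γ = atan2(R₃₂, −R₃₁) mod 2π = 0.461934
d^3_{-2,2}(β=0.3609) via the finite sum:
c=cos(0.360930/2)=0.983760, s=sin(0.360930/2)=0.179487; N=√[1·120·120·1]=120.000000
k∈{4,5} keeps every argument non-negative
  k=4: (−1)^0·120.0000/(24)·0.9838^2·0.1795^4 = +0.005022
  k=5: (−1)^1·120.0000/(120)·0.9838^0·0.1795^6 = -0.000033
d^3_{-2,2}(0.3609) = +0.005022 -0.000033 = +0.004989

d=0.0050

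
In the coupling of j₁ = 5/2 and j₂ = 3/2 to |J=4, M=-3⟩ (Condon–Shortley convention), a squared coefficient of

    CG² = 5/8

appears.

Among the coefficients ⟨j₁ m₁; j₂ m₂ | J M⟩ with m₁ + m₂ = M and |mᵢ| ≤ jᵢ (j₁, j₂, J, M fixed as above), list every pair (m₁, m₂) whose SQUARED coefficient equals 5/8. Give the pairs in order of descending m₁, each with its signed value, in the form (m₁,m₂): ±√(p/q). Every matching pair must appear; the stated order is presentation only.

(-3/2,-3/2): +√(5/8)

Admissible pairs with m₁+m₂ = M = -3: (-5/2,-1/2), (-3/2,-3/2)
  (m₁,m₂)=(-3/2,-3/2): CG² = 5/8, CG = +√(5/8)   ← matches the target
  (m₁,m₂)=(-5/2,-1/2): CG² = 3/8, CG = +√(3/8)
Pairs with CG² = 5/8: (-3/2,-3/2): +√(5/8)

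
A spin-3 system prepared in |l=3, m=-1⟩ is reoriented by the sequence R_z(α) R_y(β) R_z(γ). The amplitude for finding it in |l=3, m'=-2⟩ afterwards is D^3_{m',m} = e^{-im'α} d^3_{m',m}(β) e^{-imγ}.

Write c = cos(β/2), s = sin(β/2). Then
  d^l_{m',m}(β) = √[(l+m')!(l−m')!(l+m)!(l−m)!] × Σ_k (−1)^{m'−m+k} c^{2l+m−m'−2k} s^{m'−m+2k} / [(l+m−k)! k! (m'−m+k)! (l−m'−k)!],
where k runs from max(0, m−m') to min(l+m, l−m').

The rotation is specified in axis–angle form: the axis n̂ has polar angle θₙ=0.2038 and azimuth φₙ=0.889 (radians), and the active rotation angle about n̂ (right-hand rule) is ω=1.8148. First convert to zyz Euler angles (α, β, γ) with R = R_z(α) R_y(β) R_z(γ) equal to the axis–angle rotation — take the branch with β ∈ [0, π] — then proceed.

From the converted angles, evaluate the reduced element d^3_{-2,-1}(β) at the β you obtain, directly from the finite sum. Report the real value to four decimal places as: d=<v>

d=0.4482

Axis–angle → zyz. n̂ = (sinθₙcosφₙ, sinθₙsinφₙ, cosθₙ) = (+0.127545, +0.157146, +0.979305), ω = 1.8148.
R = I cosω + sinω [n̂]ₓ + (1−cosω) n̂n̂ᵀ gives
  R = [-0.221392, -0.925411, +0.307572; +0.975182, -0.210929, +0.067305; +0.002591, +0.314840, +0.949141]
β = atan2(√(R₁₃²+R₂₃²), R₃₃) = 0.320299; α = atan2(R₂₃, R₁₃) mod 2π = 0.215432; γ = atan2(R₃₂, −R₃₁) mod 2π = 1.579025
d^3_{-2,-1}(β=0.3203) via the finite sum:
c=cos(0.320299/2)=0.987203, s=sin(0.320299/2)=0.159466; N=√[1·120·2·24]=75.894664
The bounds max(0,m−m')=1 and min(l+m,l−m')=2 give 2 terms
  k=1: (−1)^0·75.8947/(24)·0.9872^5·0.1595^1 = +0.472826
  k=2: (−1)^1·75.8947/(12)·0.9872^3·0.1595^3 = -0.024675
d^3_{-2,-1}(0.3203) = +0.472826 -0.024675 = +0.448151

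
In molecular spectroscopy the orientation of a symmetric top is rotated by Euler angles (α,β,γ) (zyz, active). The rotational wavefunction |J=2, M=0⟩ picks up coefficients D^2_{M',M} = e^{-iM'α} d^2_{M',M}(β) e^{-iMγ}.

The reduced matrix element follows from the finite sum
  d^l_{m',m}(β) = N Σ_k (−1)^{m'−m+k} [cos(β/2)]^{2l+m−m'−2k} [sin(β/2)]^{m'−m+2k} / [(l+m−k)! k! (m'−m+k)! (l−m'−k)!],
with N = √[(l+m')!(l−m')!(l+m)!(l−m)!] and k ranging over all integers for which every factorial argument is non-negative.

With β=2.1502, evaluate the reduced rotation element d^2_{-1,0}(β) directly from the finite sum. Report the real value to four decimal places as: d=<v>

d=-0.5611

d^2_{-1,0}(β=2.1502) via the finite sum:
With c≡cos(β/2)=0.475644 and s≡sin(β/2)=0.879638, N=[1·6·2·2]^{1/2}=4.898979
Admissible k: 1..2 (factorial args all ≥0)
  k=1: (−1)^0·4.8990/(2)·0.4756^3·0.8796^1 = +0.231860
  k=2: (−1)^1·4.8990/(2)·0.4756^1·0.8796^3 = -0.792993
d^2_{-1,0}(2.1502) = +0.231860 -0.792993 = -0.561133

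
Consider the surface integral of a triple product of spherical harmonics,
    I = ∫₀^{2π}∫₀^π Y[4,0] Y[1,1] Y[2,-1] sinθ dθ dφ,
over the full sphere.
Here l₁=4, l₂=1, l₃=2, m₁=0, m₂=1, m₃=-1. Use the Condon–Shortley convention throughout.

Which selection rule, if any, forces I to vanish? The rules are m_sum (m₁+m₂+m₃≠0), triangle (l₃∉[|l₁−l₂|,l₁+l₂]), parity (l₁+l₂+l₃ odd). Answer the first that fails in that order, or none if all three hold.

triangle

azimuthal sum: 0 + 1 − 1 = 0  ✓
l₃ must lie in [3,5]; have l₃=2  ✗
L = 4 + 1 + 2 = 7 (odd)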